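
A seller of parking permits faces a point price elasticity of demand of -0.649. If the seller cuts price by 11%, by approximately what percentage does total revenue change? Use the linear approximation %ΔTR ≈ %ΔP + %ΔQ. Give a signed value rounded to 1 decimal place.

-3.9%

%ΔQ ≈ Ed × %ΔP = (-0.649) × (-11%) = +7.1390%
%ΔTR ≈ %ΔP + %ΔQ = (-11%) + (+7.1390%) = -3.8610%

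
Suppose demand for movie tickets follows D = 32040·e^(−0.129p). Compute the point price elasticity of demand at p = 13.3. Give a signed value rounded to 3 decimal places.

-1.716

dD/dp = −0.129·D = -743.298. At p = 13.3, D = 5762.
Ed = (dD/dp)·(p/D) = (-743.298) × (13.3/5762) = -1.7157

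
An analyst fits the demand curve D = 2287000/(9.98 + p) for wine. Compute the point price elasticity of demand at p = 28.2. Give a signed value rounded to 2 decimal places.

-0.74

dD/dp = −2287000/(9.98 + p)² = -1568.9. At p = 28.2, D = 59900.5.
Ed = (dD/dp)·(p/D) = (-1568.9) × (28.2/59900.5) = -0.7386…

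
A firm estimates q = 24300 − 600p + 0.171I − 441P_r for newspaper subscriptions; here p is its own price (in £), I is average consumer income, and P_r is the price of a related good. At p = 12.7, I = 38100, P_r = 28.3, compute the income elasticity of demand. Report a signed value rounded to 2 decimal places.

0.61

At the given values, q = 24300 − 600(12.7) + 0.171(38100) − 441(28.3) = 10714.8.
∂q/∂I = 0.171.
E = (0.171) × (38100/10714.8) = 0.6080…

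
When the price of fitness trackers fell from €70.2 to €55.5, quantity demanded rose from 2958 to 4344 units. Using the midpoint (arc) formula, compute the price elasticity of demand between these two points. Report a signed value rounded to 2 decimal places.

%ΔQ = (4344 − 2958) / [(2958 + 4344)/2] = 1386/3651 = 0.379622…
%ΔP = (55.5 − 70.2) / [(70.2 + 55.5)/2] = -14.7/62.85 = -0.233890…
Arc Ed = %ΔQ / %ΔP = (1386/3651) / (-14.7/62.85) = -1.6230…

-1.62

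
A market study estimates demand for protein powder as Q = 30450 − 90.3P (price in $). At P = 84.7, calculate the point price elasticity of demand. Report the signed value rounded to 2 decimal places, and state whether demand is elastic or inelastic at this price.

dQ/dP = −90.3. At P = 84.7, Q = 30450 − 90.3(84.7) = 22801.59.
Ed = (dQ/dP)·(P/Q) = −90.3 × (84.7/22801.59) = -0.3354…
|Ed| = 0.34 < 1, so demand is inelastic.

-0.34; inelastic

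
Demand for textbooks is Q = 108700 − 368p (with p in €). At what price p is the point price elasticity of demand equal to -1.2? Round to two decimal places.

161.12

Ed = −368p/(108700 − 368p). Set this equal to -1.2:
368p = 1.2·(108700 − 368p) ⇒ 368p(1 + 1.2) = 1.2·108700
p = 1.2·108700 / (368·2.2) = 161.1166…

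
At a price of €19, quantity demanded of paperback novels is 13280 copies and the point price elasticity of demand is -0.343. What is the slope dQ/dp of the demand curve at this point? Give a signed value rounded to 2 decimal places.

Ed = (dQ/dp)·(p/Q) ⇒ dQ/dp = Ed·Q/p = (-0.343)·13280/19 = -239.7389…

-239.74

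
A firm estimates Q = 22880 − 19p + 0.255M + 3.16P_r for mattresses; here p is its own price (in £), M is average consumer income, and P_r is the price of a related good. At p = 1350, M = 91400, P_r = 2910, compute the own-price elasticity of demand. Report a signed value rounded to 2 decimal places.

-0.86

At the given values, Q = 22880 − 19(1350) + 0.255(91400) + 3.16(2910) = 29732.6.
∂Q/∂p = −19.
E = (-19) × (1350/29732.6) = -0.8626…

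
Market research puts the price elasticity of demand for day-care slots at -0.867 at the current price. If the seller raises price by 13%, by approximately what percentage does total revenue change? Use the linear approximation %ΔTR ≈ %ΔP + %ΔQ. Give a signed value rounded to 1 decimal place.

+1.7%

%ΔQ ≈ Ed × %ΔP = (-0.867) × (+13%) = -11.2710%
%ΔTR ≈ %ΔP + %ΔQ = (+13%) + (-11.2710%) = +1.7290%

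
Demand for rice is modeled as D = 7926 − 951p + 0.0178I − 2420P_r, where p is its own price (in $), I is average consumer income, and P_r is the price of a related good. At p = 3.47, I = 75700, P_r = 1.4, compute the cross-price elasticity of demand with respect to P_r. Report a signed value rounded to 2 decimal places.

-1.31

At the given values, D = 7926 − 951(3.47) + 0.0178(75700) − 2420(1.4) = 2585.49.
∂D/∂P_r = -2420.
E = (-2420) × (1.4/2585.49) = -1.3103…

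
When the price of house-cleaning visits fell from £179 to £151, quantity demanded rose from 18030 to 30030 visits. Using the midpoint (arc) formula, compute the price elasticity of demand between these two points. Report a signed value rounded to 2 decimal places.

-2.94

%ΔQ = (30030 − 18030) / [(18030 + 30030)/2] = 12000/24030 = 0.499375…
%ΔP = (151 − 179) / [(179 + 151)/2] = -28/165 = -0.169696…
Arc Ed = %ΔQ / %ΔP = (12000/24030) / (-28/165) = -2.9427…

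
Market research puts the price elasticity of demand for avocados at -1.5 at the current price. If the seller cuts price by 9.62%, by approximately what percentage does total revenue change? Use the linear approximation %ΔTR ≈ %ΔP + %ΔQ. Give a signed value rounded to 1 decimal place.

%ΔQ ≈ Ed × %ΔP = (-1.5) × (-9.62%) = +14.4300%
%ΔTR ≈ %ΔP + %ΔQ = (-9.62%) + (+14.4300%) = +4.8100%

+4.8%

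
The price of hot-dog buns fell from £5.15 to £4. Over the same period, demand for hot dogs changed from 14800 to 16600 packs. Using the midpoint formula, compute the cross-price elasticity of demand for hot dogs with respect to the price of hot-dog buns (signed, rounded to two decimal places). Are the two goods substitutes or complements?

-0.46; complements

%ΔQ_{hot dogs} = (16600 − 14800)/avg = 1800/15700 = 0.114649…
%ΔP_{hot-dog buns} = (4 − 5.15)/avg = -1.15/4.575 = -0.251366…
E_cross = (1800/15700) / (-1.15/4.575) = -0.4561…
E_cross < 0 ⇒ the goods are complements.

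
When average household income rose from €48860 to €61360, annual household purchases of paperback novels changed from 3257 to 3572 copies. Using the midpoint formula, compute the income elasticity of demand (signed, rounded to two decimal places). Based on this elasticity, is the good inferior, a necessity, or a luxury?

0.41; necessity

%ΔQ = (3572 − 3257)/[( 3257 + 3572)/2] = 315/3414.5 = 0.092253…
%ΔIncome = (61360 − 48860)/[( 48860 + 61360)/2] = 12500/55110 = 0.226819…
E_income = (315/3414.5) / (12500/55110) = 0.4067…
0 < E_income < 1 ⇒ normal good, necessity.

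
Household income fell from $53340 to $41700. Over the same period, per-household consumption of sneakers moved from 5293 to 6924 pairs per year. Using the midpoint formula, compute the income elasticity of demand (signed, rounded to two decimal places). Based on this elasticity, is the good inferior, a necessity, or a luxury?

-1.09; inferior

%ΔQ = (6924 − 5293)/[( 5293 + 6924)/2] = 1631/6108.5 = 0.267004…
%ΔIncome = (41700 − 53340)/[( 53340 + 41700)/2] = -11640/47520 = -0.244949…
E_income = (1631/6108.5) / (-11640/47520) = -1.0900…
E_income < 0 ⇒ inferior good.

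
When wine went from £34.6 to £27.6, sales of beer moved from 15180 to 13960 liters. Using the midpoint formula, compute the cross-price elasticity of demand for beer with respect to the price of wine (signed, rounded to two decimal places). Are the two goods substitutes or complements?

%ΔQ_{beer} = (13960 − 15180)/avg = -1220/14570 = -0.083733…
%ΔP_{wine} = (27.6 − 34.6)/avg = -7/31.1 = -0.225080…
E_cross = (-1220/14570) / (-7/31.1) = 0.3720…
E_cross > 0 ⇒ the goods are substitutes.

0.37; substitutes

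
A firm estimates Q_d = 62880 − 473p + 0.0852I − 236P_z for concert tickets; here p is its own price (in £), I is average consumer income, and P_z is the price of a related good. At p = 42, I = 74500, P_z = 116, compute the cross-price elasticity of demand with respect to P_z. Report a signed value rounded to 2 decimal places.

-1.25

At the given values, Q_d = 62880 − 473(42) + 0.0852(74500) − 236(116) = 21985.4.
∂Q_d/∂P_z = -236.
E = (-236) × (116/21985.4) = -1.2451…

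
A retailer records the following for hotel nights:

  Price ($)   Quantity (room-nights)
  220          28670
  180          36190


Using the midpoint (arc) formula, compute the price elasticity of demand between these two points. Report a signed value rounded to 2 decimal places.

%ΔQ = (36190 − 28670) / [(28670 + 36190)/2] = 7520/32430 = 0.231884…
%ΔP = (180 − 220) / [(220 + 180)/2] = -40/200 = -0.2
Arc Ed = %ΔQ / %ΔP = (7520/32430) / (-40/200) = -1.1594…

-1.16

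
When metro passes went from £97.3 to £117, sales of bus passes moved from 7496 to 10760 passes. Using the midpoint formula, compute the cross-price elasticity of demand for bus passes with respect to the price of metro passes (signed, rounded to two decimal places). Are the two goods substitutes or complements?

%ΔQ_{bus passes} = (10760 − 7496)/avg = 3264/9128 = 0.357581…
%ΔP_{metro passes} = (117 − 97.3)/avg = 19.7/107.15 = 0.183854…
E_cross = (3264/9128) / (19.7/107.15) = 1.9449…
E_cross > 0 ⇒ the goods are substitutes.

1.94; substitutes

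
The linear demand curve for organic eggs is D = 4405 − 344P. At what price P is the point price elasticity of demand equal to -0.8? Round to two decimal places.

5.69

Ed = −344P/(4405 − 344P). Set this equal to -0.8:
344P = 0.8·(4405 − 344P) ⇒ 344P(1 + 0.8) = 0.8·4405
P = 0.8·4405 / (344·1.8) = 5.6912…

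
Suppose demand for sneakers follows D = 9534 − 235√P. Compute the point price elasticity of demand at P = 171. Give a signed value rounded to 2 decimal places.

-0.24

dD/dP = −235/(2√P) = -8.98545. At P = 171, D = 6460.98.
Ed = (dD/dP)·(P/D) = (-8.98545) × (171/6460.98) = -0.2378…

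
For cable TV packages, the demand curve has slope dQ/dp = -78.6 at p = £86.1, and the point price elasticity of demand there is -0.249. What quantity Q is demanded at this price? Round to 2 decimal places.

Ed = (dQ/dp)·(p/Q) ⇒ Q = (dQ/dp)·p/Ed = (-78.6)·86.1/(-0.249) = 27178.5542…

27178.55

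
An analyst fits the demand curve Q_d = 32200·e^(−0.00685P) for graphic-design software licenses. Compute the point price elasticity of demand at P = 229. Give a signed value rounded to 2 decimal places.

dQ_d/dP = −0.00685·Q_d = -45.9505. At P = 229, Q_d = 6708.1.
Ed = (dQ_d/dP)·(P/Q_d) = (-45.9505) × (229/6708.1) = -1.5686…

-1.57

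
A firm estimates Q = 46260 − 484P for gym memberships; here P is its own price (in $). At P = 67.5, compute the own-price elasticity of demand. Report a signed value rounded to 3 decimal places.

-2.404

At the given values, Q = 46260 − 484(67.5) = 13590.
∂Q/∂P = −484.
E = (-484) × (67.5/13590) = -2.40397…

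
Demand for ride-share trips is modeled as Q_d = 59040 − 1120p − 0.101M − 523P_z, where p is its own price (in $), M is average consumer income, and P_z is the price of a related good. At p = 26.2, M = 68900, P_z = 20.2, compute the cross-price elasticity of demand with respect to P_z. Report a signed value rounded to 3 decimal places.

-0.868

At the given values, Q_d = 59040 − 1120(26.2) − 0.101(68900) − 523(20.2) = 12172.5.
∂Q_d/∂P_z = -523.
E = (-523) × (20.2/12172.5) = -0.86790…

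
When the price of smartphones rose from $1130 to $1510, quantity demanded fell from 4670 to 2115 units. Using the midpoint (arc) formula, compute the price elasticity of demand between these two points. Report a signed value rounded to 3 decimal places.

-2.616

%ΔQ = (2115 − 4670) / [(4670 + 2115)/2] = -2555/3392.5 = -0.753131…
%ΔP = (1510 − 1130) / [(1130 + 1510)/2] = 380/1320 = 0.287878…
Arc Ed = %ΔQ / %ΔP = (-2555/3392.5) / (380/1320) = -2.61614…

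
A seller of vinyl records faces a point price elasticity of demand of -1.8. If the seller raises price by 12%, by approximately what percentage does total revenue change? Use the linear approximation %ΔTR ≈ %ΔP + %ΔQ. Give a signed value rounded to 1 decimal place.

%ΔQ ≈ Ed × %ΔP = (-1.8) × (+12%) = -21.6000%
%ΔTR ≈ %ΔP + %ΔQ = (+12%) + (-21.6000%) = -9.6000%

-9.6%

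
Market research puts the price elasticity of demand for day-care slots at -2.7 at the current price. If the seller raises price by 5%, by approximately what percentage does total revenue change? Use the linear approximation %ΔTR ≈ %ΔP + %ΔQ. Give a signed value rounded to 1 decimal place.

-8.5%

%ΔQ ≈ Ed × %ΔP = (-2.7) × (+5%) = -13.5000%
%ΔTR ≈ %ΔP + %ΔQ = (+5%) + (-13.5000%) = -8.5000%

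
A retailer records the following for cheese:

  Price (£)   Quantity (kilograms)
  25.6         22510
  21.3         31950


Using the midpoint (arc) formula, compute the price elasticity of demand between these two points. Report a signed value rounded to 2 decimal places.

%ΔQ = (31950 − 22510) / [(22510 + 31950)/2] = 9440/27230 = 0.346676…
%ΔP = (21.3 − 25.6) / [(25.6 + 21.3)/2] = -4.3/23.45 = -0.183368…
Arc Ed = %ΔQ / %ΔP = (9440/27230) / (-4.3/23.45) = -1.8905…

-1.89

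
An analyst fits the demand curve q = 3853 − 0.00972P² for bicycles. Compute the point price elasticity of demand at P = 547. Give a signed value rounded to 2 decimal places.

-6.16

dq/dP = −2·0.00972·P = -10.63368. At P = 547, q = 944.68852.
Ed = (dq/dP)·(P/q) = (-10.63368) × (547/944.68852) = -6.1571…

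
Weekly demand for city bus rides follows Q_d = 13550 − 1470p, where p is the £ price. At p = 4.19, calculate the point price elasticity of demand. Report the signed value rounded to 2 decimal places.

dQ_d/dp = −1470. At p = 4.19, Q_d = 13550 − 1470(4.19) = 7390.7.
Ed = (dQ_d/dp)·(p/Q_d) = −1470 × (4.19/7390.7) = -0.8333…

-0.83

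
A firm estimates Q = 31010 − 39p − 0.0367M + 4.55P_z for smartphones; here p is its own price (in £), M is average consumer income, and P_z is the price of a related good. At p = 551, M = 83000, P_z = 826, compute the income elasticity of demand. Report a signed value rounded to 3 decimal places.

-0.298

At the given values, Q = 31010 − 39(551) − 0.0367(83000) + 4.55(826) = 10233.2.
∂Q/∂M = -0.0367.
E = (-0.0367) × (83000/10233.2) = -0.29766…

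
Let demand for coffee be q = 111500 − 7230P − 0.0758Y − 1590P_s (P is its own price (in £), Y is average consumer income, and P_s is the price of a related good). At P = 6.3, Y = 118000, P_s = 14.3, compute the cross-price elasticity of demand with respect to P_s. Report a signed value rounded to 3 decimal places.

At the given values, q = 111500 − 7230(6.3) − 0.0758(118000) − 1590(14.3) = 34269.6.
∂q/∂P_s = -1590.
E = (-1590) × (14.3/34269.6) = -0.66347…

-0.663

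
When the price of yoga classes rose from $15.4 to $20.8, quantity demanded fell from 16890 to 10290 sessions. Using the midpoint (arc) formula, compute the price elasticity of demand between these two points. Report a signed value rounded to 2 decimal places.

-1.63

%ΔQ = (10290 − 16890) / [(16890 + 10290)/2] = -6600/13590 = -0.485651…
%ΔP = (20.8 − 15.4) / [(15.4 + 20.8)/2] = 5.4/18.1 = 0.298342…
Arc Ed = %ΔQ / %ΔP = (-6600/13590) / (5.4/18.1) = -1.6278…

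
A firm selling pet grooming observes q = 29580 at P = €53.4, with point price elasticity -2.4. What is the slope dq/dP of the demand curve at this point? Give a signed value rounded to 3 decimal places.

Ed = (dq/dP)·(P/q) ⇒ dq/dP = Ed·q/P = (-2.4)·29580/53.4 = -1329.43820…

-1329.438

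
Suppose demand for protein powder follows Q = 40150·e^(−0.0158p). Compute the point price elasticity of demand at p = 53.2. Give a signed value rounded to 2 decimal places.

-0.84

dQ/dp = −0.0158·Q = -273.711. At p = 53.2, Q = 17323.5.
Ed = (dQ/dp)·(p/Q) = (-273.711) × (53.2/17323.5) = -0.8405…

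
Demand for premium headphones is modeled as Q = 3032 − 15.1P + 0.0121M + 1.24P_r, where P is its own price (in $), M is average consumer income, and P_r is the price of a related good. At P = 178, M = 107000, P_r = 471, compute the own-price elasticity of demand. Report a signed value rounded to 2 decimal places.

-1.21

At the given values, Q = 3032 − 15.1(178) + 0.0121(107000) + 1.24(471) = 2222.94.
∂Q/∂P = −15.1.
E = (-15.1) × (178/2222.94) = -1.2091…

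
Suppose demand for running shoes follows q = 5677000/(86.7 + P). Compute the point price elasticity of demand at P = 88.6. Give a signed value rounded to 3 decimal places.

-0.505

dq/dP = −5677000/(86.7 + P)² = -184.737. At P = 88.6, q = 32384.5.
Ed = (dq/dP)·(P/q) = (-184.737) × (88.6/32384.5) = -0.50541…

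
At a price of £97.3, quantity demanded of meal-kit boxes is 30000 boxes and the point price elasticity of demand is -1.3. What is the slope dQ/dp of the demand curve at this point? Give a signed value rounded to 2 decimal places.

Ed = (dQ/dp)·(p/Q) ⇒ dQ/dp = Ed·Q/p = (-1.3)·30000/97.3 = -400.8221…

-400.82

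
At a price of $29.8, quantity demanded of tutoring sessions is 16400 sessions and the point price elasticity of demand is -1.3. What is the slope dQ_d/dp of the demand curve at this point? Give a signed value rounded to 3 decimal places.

Ed = (dQ_d/dp)·(p/Q_d) ⇒ dQ_d/dp = Ed·Q_d/p = (-1.3)·16400/29.8 = -715.43624…

-715.436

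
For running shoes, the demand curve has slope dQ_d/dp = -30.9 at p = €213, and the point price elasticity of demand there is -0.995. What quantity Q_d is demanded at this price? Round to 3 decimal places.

Ed = (dQ_d/dp)·(p/Q_d) ⇒ Q_d = (dQ_d/dp)·p/Ed = (-30.9)·213/(-0.995) = 6614.77386…

6614.774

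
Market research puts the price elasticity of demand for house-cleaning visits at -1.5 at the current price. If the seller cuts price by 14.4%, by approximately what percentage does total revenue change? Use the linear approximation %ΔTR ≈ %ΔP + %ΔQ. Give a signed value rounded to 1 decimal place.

%ΔQ ≈ Ed × %ΔP = (-1.5) × (-14.4%) = +21.6000%
%ΔTR ≈ %ΔP + %ΔQ = (-14.4%) + (+21.6000%) = +7.2000%

+7.2%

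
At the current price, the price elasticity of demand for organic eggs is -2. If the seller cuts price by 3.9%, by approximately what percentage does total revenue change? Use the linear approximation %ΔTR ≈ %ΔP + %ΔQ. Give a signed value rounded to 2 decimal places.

%ΔQ ≈ Ed × %ΔP = (-2) × (-3.9%) = +7.8000%
%ΔTR ≈ %ΔP + %ΔQ = (-3.9%) + (+7.8000%) = +3.9000%

+3.90%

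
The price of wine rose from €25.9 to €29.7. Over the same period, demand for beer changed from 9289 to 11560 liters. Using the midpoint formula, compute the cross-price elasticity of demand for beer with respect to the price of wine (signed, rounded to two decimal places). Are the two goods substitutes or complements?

%ΔQ_{beer} = (11560 − 9289)/avg = 2271/10424.5 = 0.217852…
%ΔP_{wine} = (29.7 − 25.9)/avg = 3.8/27.8 = 0.136690…
E_cross = (2271/10424.5) / (3.8/27.8) = 1.5937…
E_cross > 0 ⇒ the goods are substitutes.

1.59; substitutes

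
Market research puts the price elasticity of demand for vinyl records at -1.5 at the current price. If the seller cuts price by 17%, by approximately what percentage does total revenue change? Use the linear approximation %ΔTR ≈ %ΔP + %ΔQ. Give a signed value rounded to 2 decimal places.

%ΔQ ≈ Ed × %ΔP = (-1.5) × (-17%) = +25.5000%
%ΔTR ≈ %ΔP + %ΔQ = (-17%) + (+25.5000%) = +8.5000%

+8.50%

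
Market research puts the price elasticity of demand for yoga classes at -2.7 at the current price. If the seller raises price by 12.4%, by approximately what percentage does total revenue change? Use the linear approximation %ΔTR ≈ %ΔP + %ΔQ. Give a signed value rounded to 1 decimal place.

%ΔQ ≈ Ed × %ΔP = (-2.7) × (+12.4%) = -33.4800%
%ΔTR ≈ %ΔP + %ΔQ = (+12.4%) + (-33.4800%) = -21.0800%

-21.1%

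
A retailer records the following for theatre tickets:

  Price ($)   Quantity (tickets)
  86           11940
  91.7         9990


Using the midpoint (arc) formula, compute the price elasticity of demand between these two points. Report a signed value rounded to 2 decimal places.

%ΔQ = (9990 − 11940) / [(11940 + 9990)/2] = -1950/10965 = -0.177838…
%ΔP = (91.7 − 86) / [(86 + 91.7)/2] = 5.7/88.85 = 0.064153…
Arc Ed = %ΔQ / %ΔP = (-1950/10965) / (5.7/88.85) = -2.7720…

-2.77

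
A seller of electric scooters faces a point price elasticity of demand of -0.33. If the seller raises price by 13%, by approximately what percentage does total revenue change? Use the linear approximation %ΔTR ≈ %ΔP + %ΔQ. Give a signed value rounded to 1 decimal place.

+8.7%

%ΔQ ≈ Ed × %ΔP = (-0.33) × (+13%) = -4.2900%
%ΔTR ≈ %ΔP + %ΔQ = (+13%) + (-4.2900%) = +8.7100%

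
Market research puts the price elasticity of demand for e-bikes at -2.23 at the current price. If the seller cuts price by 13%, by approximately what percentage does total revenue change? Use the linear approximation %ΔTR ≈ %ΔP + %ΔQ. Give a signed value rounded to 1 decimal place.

%ΔQ ≈ Ed × %ΔP = (-2.23) × (-13%) = +28.9900%
%ΔTR ≈ %ΔP + %ΔQ = (-13%) + (+28.9900%) = +15.9900%

+16.0%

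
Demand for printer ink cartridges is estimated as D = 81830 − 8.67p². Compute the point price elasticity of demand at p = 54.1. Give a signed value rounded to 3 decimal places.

dD/dp = −2·8.67·p = -938.094. At p = 54.1, D = 56454.5573.
Ed = (dD/dp)·(p/D) = (-938.094) × (54.1/56454.5573) = -0.89896…

-0.899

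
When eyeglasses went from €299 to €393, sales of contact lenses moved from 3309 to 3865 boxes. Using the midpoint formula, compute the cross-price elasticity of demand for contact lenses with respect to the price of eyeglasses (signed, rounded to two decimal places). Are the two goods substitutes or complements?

%ΔQ_{contact lenses} = (3865 − 3309)/avg = 556/3587 = 0.155004…
%ΔP_{eyeglasses} = (393 − 299)/avg = 94/346 = 0.271676…
E_cross = (556/3587) / (94/346) = 0.5705…
E_cross > 0 ⇒ the goods are substitutes.

0.57; substitutes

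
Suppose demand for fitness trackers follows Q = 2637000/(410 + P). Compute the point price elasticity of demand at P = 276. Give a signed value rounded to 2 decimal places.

-0.40

dQ/dP = −2637000/(410 + P)² = -5.60353. At P = 276, Q = 3844.02.
Ed = (dQ/dP)·(P/Q) = (-5.60353) × (276/3844.02) = -0.4023…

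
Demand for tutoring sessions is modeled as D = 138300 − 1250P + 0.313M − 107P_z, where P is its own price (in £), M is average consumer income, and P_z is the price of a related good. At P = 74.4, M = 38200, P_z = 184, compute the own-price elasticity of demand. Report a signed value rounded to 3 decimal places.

-2.475

At the given values, D = 138300 − 1250(74.4) + 0.313(38200) − 107(184) = 37568.6.
∂D/∂P = −1250.
E = (-1250) × (74.4/37568.6) = -2.47547…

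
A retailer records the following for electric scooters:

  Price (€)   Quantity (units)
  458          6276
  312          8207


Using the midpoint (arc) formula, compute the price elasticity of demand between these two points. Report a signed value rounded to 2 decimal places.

%ΔQ = (8207 − 6276) / [(6276 + 8207)/2] = 1931/7241.5 = 0.266657…
%ΔP = (312 − 458) / [(458 + 312)/2] = -146/385 = -0.379220…
Arc Ed = %ΔQ / %ΔP = (1931/7241.5) / (-146/385) = -0.7031…

-0.70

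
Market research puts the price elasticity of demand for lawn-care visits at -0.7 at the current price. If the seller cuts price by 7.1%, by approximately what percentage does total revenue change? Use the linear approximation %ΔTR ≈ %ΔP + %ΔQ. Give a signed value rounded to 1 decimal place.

%ΔQ ≈ Ed × %ΔP = (-0.7) × (-7.1%) = +4.9700%
%ΔTR ≈ %ΔP + %ΔQ = (-7.1%) + (+4.9700%) = -2.1300%

-2.1%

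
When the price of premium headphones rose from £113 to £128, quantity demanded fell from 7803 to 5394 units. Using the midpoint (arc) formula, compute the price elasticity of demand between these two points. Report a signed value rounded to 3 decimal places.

%ΔQ = (5394 − 7803) / [(7803 + 5394)/2] = -2409/6598.5 = -0.365082…
%ΔP = (128 − 113) / [(113 + 128)/2] = 15/120.5 = 0.124481…
Arc Ed = %ΔQ / %ΔP = (-2409/6598.5) / (15/120.5) = -2.93283…

-2.933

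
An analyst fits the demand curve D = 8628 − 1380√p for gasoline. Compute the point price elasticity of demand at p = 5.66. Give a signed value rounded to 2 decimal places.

dD/dp = −1380/(2√p) = -290.029. At p = 5.66, D = 5344.88.
Ed = (dD/dp)·(p/D) = (-290.029) × (5.66/5344.88) = -0.3071…

-0.31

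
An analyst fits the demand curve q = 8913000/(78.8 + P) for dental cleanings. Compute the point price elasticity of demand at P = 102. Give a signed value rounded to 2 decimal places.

-0.56

dq/dP = −8913000/(78.8 + P)² = -272.664. At P = 102, q = 49297.6.
Ed = (dq/dP)·(P/q) = (-272.664) × (102/49297.6) = -0.5641…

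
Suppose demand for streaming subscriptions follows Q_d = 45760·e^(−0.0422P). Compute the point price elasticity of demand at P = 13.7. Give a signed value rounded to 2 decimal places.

-0.58

dQ_d/dP = −0.0422·Q_d = -1083.22. At P = 13.7, Q_d = 25668.6.
Ed = (dQ_d/dP)·(P/Q_d) = (-1083.22) × (13.7/25668.6) = -0.5781…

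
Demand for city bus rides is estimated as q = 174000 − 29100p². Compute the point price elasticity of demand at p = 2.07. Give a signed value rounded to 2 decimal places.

dq/dp = −2·29100·p = -120474. At p = 2.07, q = 49309.41.
Ed = (dq/dp)·(p/q) = (-120474) × (2.07/49309.41) = -5.0574…

-5.06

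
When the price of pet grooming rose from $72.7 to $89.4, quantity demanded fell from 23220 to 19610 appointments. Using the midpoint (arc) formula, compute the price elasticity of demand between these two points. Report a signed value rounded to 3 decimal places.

%ΔQ = (19610 − 23220) / [(23220 + 19610)/2] = -3610/21415 = -0.168573…
%ΔP = (89.4 − 72.7) / [(72.7 + 89.4)/2] = 16.7/81.05 = 0.206045…
Arc Ed = %ΔQ / %ΔP = (-3610/21415) / (16.7/81.05) = -0.81813…

-0.818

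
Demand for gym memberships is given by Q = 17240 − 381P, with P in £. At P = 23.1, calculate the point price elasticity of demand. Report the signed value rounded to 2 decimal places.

-1.04

dQ/dP = −381. At P = 23.1, Q = 17240 − 381(23.1) = 8438.9.
Ed = (dQ/dP)·(P/Q) = −381 × (23.1/8438.9) = -1.0429…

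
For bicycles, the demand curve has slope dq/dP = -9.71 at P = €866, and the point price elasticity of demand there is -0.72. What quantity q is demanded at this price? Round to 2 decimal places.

11678.97

Ed = (dq/dP)·(P/q) ⇒ q = (dq/dP)·P/Ed = (-9.71)·866/(-0.72) = 11678.9722…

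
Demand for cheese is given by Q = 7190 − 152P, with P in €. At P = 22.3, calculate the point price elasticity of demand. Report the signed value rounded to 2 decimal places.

dQ/dP = −152. At P = 22.3, Q = 7190 − 152(22.3) = 3800.4.
Ed = (dQ/dP)·(P/Q) = −152 × (22.3/3800.4) = -0.8919…

-0.89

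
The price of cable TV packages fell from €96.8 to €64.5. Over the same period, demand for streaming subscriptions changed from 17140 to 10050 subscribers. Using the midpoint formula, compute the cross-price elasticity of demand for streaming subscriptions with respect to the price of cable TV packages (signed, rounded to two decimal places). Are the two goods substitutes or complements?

1.30; substitutes

%ΔQ_{streaming subscriptions} = (10050 − 17140)/avg = -7090/13595 = -0.521515…
%ΔP_{cable TV packages} = (64.5 − 96.8)/avg = -32.3/80.65 = -0.400495…
E_cross = (-7090/13595) / (-32.3/80.65) = 1.3021…
E_cross > 0 ⇒ the goods are substitutes.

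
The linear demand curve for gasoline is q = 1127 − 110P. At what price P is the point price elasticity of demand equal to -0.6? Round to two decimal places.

3.84

Ed = −110P/(1127 − 110P). Set this equal to -0.6:
110P = 0.6·(1127 − 110P) ⇒ 110P(1 + 0.6) = 0.6·1127
P = 0.6·1127 / (110·1.6) = 3.8420…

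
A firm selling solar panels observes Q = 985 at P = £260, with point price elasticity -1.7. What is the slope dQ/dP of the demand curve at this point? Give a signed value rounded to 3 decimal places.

Ed = (dQ/dP)·(P/Q) ⇒ dQ/dP = Ed·Q/P = (-1.7)·985/260 = -6.44038…

-6.440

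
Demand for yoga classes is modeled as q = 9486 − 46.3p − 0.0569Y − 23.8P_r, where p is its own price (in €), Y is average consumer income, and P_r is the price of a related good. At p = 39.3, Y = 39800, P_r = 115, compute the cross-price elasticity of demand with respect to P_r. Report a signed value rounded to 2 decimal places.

-1.03

At the given values, q = 9486 − 46.3(39.3) − 0.0569(39800) − 23.8(115) = 2664.79.
∂q/∂P_r = -23.8.
E = (-23.8) × (115/2664.79) = -1.0270…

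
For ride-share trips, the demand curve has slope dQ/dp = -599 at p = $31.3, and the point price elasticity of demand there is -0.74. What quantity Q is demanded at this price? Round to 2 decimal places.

Ed = (dQ/dp)·(p/Q) ⇒ Q = (dQ/dp)·p/Ed = (-599)·31.3/(-0.74) = 25336.0810…

25336.08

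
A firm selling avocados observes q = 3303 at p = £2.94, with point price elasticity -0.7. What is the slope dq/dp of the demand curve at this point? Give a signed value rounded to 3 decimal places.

Ed = (dq/dp)·(p/q) ⇒ dq/dp = Ed·q/p = (-0.7)·3303/2.94 = -786.42857…

-786.429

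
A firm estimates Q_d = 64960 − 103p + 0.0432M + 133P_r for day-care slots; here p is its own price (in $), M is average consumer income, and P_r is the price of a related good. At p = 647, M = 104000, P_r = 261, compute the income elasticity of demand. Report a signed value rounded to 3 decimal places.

0.120

At the given values, Q_d = 64960 − 103(647) + 0.0432(104000) + 133(261) = 37524.8.
∂Q_d/∂M = 0.0432.
E = (0.0432) × (104000/37524.8) = 0.11972…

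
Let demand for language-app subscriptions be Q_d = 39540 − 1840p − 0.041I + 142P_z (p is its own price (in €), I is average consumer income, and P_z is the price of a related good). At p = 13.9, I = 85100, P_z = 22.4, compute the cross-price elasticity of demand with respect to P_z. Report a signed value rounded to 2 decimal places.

At the given values, Q_d = 39540 − 1840(13.9) − 0.041(85100) + 142(22.4) = 13655.7.
∂Q_d/∂P_z = 142.
E = (142) × (22.4/13655.7) = 0.2329…

0.23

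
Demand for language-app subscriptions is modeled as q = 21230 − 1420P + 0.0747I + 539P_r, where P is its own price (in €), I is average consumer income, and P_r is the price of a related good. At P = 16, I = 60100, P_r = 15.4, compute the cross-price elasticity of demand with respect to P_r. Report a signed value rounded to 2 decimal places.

At the given values, q = 21230 − 1420(16) + 0.0747(60100) + 539(15.4) = 11300.07.
∂q/∂P_r = 539.
E = (539) × (15.4/11300.07) = 0.7345…

0.73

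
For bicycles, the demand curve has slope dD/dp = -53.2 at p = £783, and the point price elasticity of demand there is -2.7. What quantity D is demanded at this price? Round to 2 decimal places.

Ed = (dD/dp)·(p/D) ⇒ D = (dD/dp)·p/Ed = (-53.2)·783/(-2.7) = 15428

15428.00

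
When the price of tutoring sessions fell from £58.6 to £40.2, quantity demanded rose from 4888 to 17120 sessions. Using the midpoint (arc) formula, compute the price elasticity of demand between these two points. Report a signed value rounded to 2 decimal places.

%ΔQ = (17120 − 4888) / [(4888 + 17120)/2] = 12232/11004 = 1.111595…
%ΔP = (40.2 − 58.6) / [(58.6 + 40.2)/2] = -18.4/49.4 = -0.372469…
Arc Ed = %ΔQ / %ΔP = (12232/11004) / (-18.4/49.4) = -2.9843…

-2.98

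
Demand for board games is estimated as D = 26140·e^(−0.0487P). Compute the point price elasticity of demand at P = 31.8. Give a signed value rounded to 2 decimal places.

-1.55

dD/dP = −0.0487·D = -270.558. At P = 31.8, D = 5555.6.
Ed = (dD/dP)·(P/D) = (-270.558) × (31.8/5555.6) = -1.5486…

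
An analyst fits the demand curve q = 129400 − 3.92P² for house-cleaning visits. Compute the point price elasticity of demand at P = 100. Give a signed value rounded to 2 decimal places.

-0.87

dq/dP = −2·3.92·P = -784. At P = 100, q = 90200.
Ed = (dq/dP)·(P/q) = (-784) × (100/90200) = -0.8691…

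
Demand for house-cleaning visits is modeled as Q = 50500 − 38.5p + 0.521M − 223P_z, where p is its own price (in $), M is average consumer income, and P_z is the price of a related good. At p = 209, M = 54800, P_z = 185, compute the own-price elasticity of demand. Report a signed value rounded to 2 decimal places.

-0.27

At the given values, Q = 50500 − 38.5(209) + 0.521(54800) − 223(185) = 29749.3.
∂Q/∂p = −38.5.
E = (-38.5) × (209/29749.3) = -0.2704…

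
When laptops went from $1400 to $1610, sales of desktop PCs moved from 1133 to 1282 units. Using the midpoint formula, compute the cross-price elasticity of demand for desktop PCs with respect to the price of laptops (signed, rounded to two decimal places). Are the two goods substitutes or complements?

0.88; substitutes

%ΔQ_{desktop PCs} = (1282 − 1133)/avg = 149/1207.5 = 0.123395…
%ΔP_{laptops} = (1610 − 1400)/avg = 210/1505 = 0.139534…
E_cross = (149/1207.5) / (210/1505) = 0.8843…
E_cross > 0 ⇒ the goods are substitutes.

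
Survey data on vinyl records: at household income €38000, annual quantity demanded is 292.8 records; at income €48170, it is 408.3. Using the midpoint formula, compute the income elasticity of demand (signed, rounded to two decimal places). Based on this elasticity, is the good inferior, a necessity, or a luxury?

%ΔQ = (408.3 − 292.8)/[( 292.8 + 408.3)/2] = 115.5/350.55 = 0.329482…
%ΔIncome = (48170 − 38000)/[( 38000 + 48170)/2] = 10170/43085 = 0.236045…
E_income = (115.5/350.55) / (10170/43085) = 1.3958…
E_income > 1 ⇒ normal good, luxury.

1.40; luxury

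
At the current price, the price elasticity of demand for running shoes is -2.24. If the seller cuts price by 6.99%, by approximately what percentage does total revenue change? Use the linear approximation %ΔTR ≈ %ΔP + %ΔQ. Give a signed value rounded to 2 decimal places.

%ΔQ ≈ Ed × %ΔP = (-2.24) × (-6.99%) = +15.6576%
%ΔTR ≈ %ΔP + %ΔQ = (-6.99%) + (+15.6576%) = +8.6676%

+8.67%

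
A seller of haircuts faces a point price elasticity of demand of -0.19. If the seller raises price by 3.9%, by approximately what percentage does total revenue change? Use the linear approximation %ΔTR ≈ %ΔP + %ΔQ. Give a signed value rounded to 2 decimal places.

%ΔQ ≈ Ed × %ΔP = (-0.19) × (+3.9%) = -0.7410%
%ΔTR ≈ %ΔP + %ΔQ = (+3.9%) + (-0.7410%) = +3.1590%

+3.16%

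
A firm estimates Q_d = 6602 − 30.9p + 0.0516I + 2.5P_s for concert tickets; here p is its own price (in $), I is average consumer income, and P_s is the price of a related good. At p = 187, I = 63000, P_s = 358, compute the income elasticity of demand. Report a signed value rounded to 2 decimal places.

0.65

At the given values, Q_d = 6602 − 30.9(187) + 0.0516(63000) + 2.5(358) = 4969.5.
∂Q_d/∂I = 0.0516.
E = (0.0516) × (63000/4969.5) = 0.6541…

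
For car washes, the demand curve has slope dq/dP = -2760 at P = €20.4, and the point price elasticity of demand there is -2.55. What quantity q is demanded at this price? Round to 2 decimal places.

22080.00

Ed = (dq/dP)·(P/q) ⇒ q = (dq/dP)·P/Ed = (-2760)·20.4/(-2.55) = 22080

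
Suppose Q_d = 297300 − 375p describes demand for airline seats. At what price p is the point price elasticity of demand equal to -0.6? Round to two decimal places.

Ed = −375p/(297300 − 375p). Set this equal to -0.6:
375p = 0.6·(297300 − 375p) ⇒ 375p(1 + 0.6) = 0.6·297300
p = 0.6·297300 / (375·1.6) = 297.3

297.30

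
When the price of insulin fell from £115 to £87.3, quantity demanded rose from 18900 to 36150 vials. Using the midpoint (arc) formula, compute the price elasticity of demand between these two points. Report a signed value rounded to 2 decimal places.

-2.29

%ΔQ = (36150 − 18900) / [(18900 + 36150)/2] = 17250/27525 = 0.626702…
%ΔP = (87.3 − 115) / [(115 + 87.3)/2] = -27.7/101.15 = -0.273850…
Arc Ed = %ΔQ / %ΔP = (17250/27525) / (-27.7/101.15) = -2.2884…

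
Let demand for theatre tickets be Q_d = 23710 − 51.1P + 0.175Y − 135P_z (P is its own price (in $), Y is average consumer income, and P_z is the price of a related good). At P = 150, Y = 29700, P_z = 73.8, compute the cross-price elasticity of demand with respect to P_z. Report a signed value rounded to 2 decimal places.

At the given values, Q_d = 23710 − 51.1(150) + 0.175(29700) − 135(73.8) = 11279.5.
∂Q_d/∂P_z = -135.
E = (-135) × (73.8/11279.5) = -0.8832…

-0.88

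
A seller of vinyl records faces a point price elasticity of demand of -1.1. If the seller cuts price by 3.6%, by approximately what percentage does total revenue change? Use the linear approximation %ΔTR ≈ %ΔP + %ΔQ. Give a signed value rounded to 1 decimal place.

%ΔQ ≈ Ed × %ΔP = (-1.1) × (-3.6%) = +3.9600%
%ΔTR ≈ %ΔP + %ΔQ = (-3.6%) + (+3.9600%) = +0.3600%

+0.4%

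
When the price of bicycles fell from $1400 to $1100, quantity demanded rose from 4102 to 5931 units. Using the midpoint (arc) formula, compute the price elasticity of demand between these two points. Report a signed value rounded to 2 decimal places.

-1.52

%ΔQ = (5931 − 4102) / [(4102 + 5931)/2] = 1829/5016.5 = 0.364596…
%ΔP = (1100 − 1400) / [(1400 + 1100)/2] = -300/1250 = -0.24
Arc Ed = %ΔQ / %ΔP = (1829/5016.5) / (-300/1250) = -1.5191…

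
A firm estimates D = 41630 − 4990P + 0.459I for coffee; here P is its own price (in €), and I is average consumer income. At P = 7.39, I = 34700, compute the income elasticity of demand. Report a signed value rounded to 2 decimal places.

At the given values, D = 41630 − 4990(7.39) + 0.459(34700) = 20681.2.
∂D/∂I = 0.459.
E = (0.459) × (34700/20681.2) = 0.7701…

0.77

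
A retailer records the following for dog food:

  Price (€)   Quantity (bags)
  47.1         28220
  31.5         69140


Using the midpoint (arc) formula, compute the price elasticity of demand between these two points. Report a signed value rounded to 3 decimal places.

%ΔQ = (69140 − 28220) / [(28220 + 69140)/2] = 40920/48680 = 0.840591…
%ΔP = (31.5 − 47.1) / [(47.1 + 31.5)/2] = -15.6/39.3 = -0.396946…
Arc Ed = %ΔQ / %ΔP = (40920/48680) / (-15.6/39.3) = -2.11764…

-2.118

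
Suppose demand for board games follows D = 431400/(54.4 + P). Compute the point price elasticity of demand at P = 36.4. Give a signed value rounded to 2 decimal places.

dD/dP = −431400/(54.4 + P)² = -52.3249. At P = 36.4, D = 4751.1.
Ed = (dD/dP)·(P/D) = (-52.3249) × (36.4/4751.1) = -0.4008…

-0.40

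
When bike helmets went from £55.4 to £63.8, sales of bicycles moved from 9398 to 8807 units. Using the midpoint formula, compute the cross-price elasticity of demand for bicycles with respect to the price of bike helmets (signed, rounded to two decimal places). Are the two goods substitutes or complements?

-0.46; complements

%ΔQ_{bicycles} = (8807 − 9398)/avg = -591/9102.5 = -0.064927…
%ΔP_{bike helmets} = (63.8 − 55.4)/avg = 8.4/59.6 = 0.140939…
E_cross = (-591/9102.5) / (8.4/59.6) = -0.4606…
E_cross < 0 ⇒ the goods are complements.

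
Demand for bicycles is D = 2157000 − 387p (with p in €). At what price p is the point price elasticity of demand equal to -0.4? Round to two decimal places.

1592.47

Ed = −387p/(2157000 − 387p). Set this equal to -0.4:
387p = 0.4·(2157000 − 387p) ⇒ 387p(1 + 0.4) = 0.4·2157000
p = 0.4·2157000 / (387·1.4) = 1592.4695…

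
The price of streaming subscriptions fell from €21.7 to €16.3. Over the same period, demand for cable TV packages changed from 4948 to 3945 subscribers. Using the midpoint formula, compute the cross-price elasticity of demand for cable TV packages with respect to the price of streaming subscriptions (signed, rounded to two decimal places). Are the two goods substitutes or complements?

%ΔQ_{cable TV packages} = (3945 − 4948)/avg = -1003/4446.5 = -0.225570…
%ΔP_{streaming subscriptions} = (16.3 − 21.7)/avg = -5.4/19 = -0.284210…
E_cross = (-1003/4446.5) / (-5.4/19) = 0.7936…
E_cross > 0 ⇒ the goods are substitutes.

0.79; substitutes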